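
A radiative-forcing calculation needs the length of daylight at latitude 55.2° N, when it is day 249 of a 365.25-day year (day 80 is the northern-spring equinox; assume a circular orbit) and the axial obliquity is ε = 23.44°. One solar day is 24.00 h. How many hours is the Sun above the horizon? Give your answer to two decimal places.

Solar longitude: L_s = 360° × (249 − 80)/365.25 = 166.571°.
sin δ = sin 23.44° × sin 166.571° = 0.09238, so δ = +5.301°.
cos h₀ = −tan ϕ · tan δ = −tan(+55.2°) × tan(+5.301°) = -0.1335, so h₀ = 1.7047 rad = 97.67°.
Daylight = 2h₀/(2π) × 24.00 h = (1.7047/π) × 24.00 = 13.02 h.

13.02 h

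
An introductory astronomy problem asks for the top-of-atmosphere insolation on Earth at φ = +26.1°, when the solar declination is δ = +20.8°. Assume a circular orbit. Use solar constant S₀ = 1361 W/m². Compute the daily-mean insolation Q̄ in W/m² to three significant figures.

cos H₀ = −tan(+26.1°) tan(+20.800°) = -0.1861, H₀ = 1.7580 rad.
Bracket: H₀ sin φ sin δ + cos φ cos δ sin H₀ = 1.7580×0.43994×0.35511 + 0.89803×0.93483×0.98253 = 0.274647 + 0.824839 = 1.099486.
Q̄ = (S₀/π) × [bracket] = (1361/π) × 1.099486 = 476.3 W/m².

Q̄ ≈ 476 W/m²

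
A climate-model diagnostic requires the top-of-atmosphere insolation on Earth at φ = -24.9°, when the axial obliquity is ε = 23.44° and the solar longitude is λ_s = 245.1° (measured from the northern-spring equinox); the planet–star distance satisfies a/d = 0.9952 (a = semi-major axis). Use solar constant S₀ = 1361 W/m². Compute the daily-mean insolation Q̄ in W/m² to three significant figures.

Q̄ ≈ 471 W/m²

Solar declination: sin δ = sin ε · sin λ_s = sin 23.44° × sin 245.1° = -0.36081, so δ = -21.150°.
cos H₀ = −tan(-24.9°) tan(-21.150°) = -0.1796, H₀ = 1.7514 rad.
Bracket: H₀ sin φ sin δ + cos φ cos δ sin H₀ = 1.7514×-0.42104×-0.36081 + 0.90704×0.93264×0.98374 = 0.266065 + 0.832187 = 1.098252.
Inverse-square distance factor (a/d)² = 0.9952² = 0.990423.
Q̄ = (S₀/π) × 0.990423 × [bracket] = (1361/π) × 0.990423 × 1.098252 = 471.2 W/m².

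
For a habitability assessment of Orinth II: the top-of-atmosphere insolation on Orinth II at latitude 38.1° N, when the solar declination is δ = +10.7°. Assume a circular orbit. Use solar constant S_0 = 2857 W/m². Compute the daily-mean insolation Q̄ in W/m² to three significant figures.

cos h₀ = −tan(+38.1°) tan(+10.700°) = -0.1482, h₀ = 1.7195 rad.
Bracket: h₀ sin ϕ sin δ + cos ϕ cos δ sin h₀ = 1.7195×0.61704×0.18567 + 0.78694×0.98261×0.98896 = 0.196996 + 0.764718 = 0.961714.
Q̄ = (S_0/π) × [bracket] = (2857/π) × 0.961714 = 874.6 W/m².

Q̄ ≈ 875 W/m²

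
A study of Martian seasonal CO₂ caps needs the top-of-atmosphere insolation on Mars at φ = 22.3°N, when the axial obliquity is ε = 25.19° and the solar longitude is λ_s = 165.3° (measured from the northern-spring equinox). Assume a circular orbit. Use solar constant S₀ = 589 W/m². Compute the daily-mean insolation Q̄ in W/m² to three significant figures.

Q̄ ≈ 185 W/m²

Solar declination: sin δ = sin ε · sin λ_s = sin 25.19° × sin 165.3° = 0.10800, so δ = +6.200°.
cos H₀ = −tan(+22.3°) tan(+6.200°) = -0.0446, H₀ = 1.6154 rad.
Bracket: H₀ sin φ sin δ + cos φ cos δ sin H₀ = 1.6154×0.37946×0.10800 + 0.92521×0.99415×0.99901 = 0.066202 + 0.918887 = 0.985089.
Q̄ = (S₀/π) × [bracket] = (589/π) × 0.985089 = 184.7 W/m².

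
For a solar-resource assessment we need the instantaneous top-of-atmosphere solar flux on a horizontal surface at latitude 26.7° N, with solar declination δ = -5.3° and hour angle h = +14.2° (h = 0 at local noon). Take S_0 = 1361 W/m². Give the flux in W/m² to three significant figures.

cos θ_z = sin ϕ sin δ + cos ϕ cos δ cos h = -0.041504 + 0.862372 = 0.820868.
Flux = S_0 · cos θ_z = 1361 × 0.820868 = 1117 W/m².

1.12e+03 W/m²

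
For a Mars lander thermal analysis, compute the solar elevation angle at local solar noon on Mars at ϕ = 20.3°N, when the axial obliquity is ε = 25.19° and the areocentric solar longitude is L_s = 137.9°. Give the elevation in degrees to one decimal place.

sin δ = sin 25.19° × sin 137.9° = 0.28535, so δ = +16.580°.
At local noon the hour angle is zero, so the zenith angle equals |ϕ − δ| = |+20.3° − (+16.580°)| = 3.720°.
Elevation = 90° − 3.720° = 86.3°.

86.3°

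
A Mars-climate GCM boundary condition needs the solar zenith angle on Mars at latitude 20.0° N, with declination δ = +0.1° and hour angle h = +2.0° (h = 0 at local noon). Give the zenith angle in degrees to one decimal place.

θ_z = 20.0°

cos θ_z = sin φ sin δ + cos φ cos δ cos h = 0.000597 + 0.939119 = 0.939716.
θ_z = arccos(0.939716) = 20.0°.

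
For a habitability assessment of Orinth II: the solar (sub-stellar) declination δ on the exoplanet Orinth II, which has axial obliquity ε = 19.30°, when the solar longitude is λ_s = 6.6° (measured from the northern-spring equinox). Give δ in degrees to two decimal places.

δ = +2.18°

sin δ = sin ε · sin λ_s = sin 19.30° × sin 6.6° = 0.037988.
δ = arcsin(0.037988) = +2.18°.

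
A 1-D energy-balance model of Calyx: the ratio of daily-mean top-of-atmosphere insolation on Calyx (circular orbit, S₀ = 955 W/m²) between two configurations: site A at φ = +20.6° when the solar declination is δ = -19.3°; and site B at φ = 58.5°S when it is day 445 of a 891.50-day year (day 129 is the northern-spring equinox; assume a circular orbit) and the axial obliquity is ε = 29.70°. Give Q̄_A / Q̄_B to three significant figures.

Q̄_A / Q̄_B ≈ 9.20

— Configuration A (φ=+20.6°):
cos H₀ = −tan(+20.6°) tan(-19.300°) = 0.1316, H₀ = 1.4388 rad.
Bracket: H₀ sin φ sin δ + cos φ cos δ sin H₀ = 1.4388×0.35184×-0.33051 + 0.93606×0.94380×0.99130 = -0.167313 + 0.875767 = 0.708454.
Q̄ = (S₀/π) × [bracket] = (955/π) × 0.708454 = 215.36 W/m².
— Configuration B (φ=-58.5°):
Solar longitude: λ_s = 360° × (445 − 129)/891.50 = 127.605°.
sin δ = sin 29.70° × sin 127.605° = 0.39252, so δ = +23.111°.
cos H₀ = −tan(-58.5°) tan(+23.111°) = 0.6964, H₀ = 0.8004 rad.
Bracket: H₀ sin φ sin δ + cos φ cos δ sin H₀ = 0.8004×-0.85264×0.39252 + 0.52250×0.91974×0.71763 = -0.267876 + 0.344867 = 0.076991.
Q̄ = (S₀/π) × [bracket] = (955/π) × 0.076991 = 23.404 W/m².
Ratio Q̄_A / Q̄_B = 215.36 / 23.404 = 9.202.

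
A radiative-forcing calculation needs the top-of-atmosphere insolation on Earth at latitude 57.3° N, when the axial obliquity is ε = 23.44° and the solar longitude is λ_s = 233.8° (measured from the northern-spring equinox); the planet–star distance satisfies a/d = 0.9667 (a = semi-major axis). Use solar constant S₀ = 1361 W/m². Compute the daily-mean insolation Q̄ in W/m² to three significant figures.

Solar declination: sin δ = sin ε · sin λ_s = sin 23.44° × sin 233.8° = -0.32100, so δ = -18.723°.
cos H₀ = −tan(+57.3°) tan(-18.723°) = 0.5279, H₀ = 1.0146 rad.
Bracket: H₀ sin φ sin δ + cos φ cos δ sin H₀ = 1.0146×0.84151×-0.32100 + 0.54024×0.94708×0.84928 = -0.274069 + 0.434535 = 0.160466.
Inverse-square distance factor (a/d)² = 0.9667² = 0.934509.
Q̄ = (S₀/π) × 0.934509 × [bracket] = (1361/π) × 0.934509 × 0.160466 = 64.96 W/m².

Q̄ ≈ 65.0 W/m²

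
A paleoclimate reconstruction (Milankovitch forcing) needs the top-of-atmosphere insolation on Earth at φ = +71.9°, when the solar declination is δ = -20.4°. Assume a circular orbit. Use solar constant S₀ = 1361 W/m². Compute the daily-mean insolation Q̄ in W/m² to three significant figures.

Q̄ ≈ 0.00 W/m²

cos H₀ = −tan(+71.9°) tan(-20.400°) = 1.1378 ≥ 1 ⇒ polar night, H₀ = 0 and Q̄ = 0.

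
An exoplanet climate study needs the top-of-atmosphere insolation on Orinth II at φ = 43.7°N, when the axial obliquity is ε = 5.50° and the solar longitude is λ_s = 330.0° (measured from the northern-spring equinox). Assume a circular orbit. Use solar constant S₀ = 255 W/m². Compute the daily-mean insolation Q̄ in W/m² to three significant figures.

Q̄ ≈ 54.5 W/m²

Solar declination: sin δ = sin ε · sin λ_s = sin 5.50° × sin 330.0° = -0.04792, so δ = -2.747°.
cos H₀ = −tan(+43.7°) tan(-2.747°) = 0.0458, H₀ = 1.5249 rad.
Bracket: H₀ sin φ sin δ + cos φ cos δ sin H₀ = 1.5249×0.69088×-0.04792 + 0.72297×0.99885×0.99895 = -0.050485 + 0.721380 = 0.670895.
Q̄ = (S₀/π) × [bracket] = (255/π) × 0.670895 = 54.46 W/m².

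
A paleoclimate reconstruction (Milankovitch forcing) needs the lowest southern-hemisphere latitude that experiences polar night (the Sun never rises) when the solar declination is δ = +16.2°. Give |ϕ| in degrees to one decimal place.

Polar night requires cos h₀ = −tan ϕ tan δ ≥ 1, i.e. tan ϕ tan δ ≤ −1.
The boundary is |tan ϕ| · |tan δ| = 1, so |ϕ| = 90° − |δ| = 90° − 16.2° = 73.8° in the southern hemisphere.

|ϕ| = 73.8°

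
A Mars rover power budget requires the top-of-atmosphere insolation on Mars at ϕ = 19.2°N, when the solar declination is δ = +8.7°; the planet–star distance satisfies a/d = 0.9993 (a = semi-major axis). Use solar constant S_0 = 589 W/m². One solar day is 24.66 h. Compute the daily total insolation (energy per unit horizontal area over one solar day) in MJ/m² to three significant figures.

16.8 MJ/m²

cos h₀ = −tan(+19.2°) tan(+8.700°) = -0.0533, h₀ = 1.6241 rad.
Bracket: h₀ sin ϕ sin δ + cos ϕ cos δ sin h₀ = 1.6241×0.32887×0.15126 + 0.94438×0.98849×0.99858 = 0.080791 + 0.932185 = 1.012976.
Inverse-square distance factor (a/d)² = 0.9993² = 0.998600.
Q̄ = (S_0/π) × 0.998600 × [bracket] = (589/π) × 0.998600 × 1.012976 = 189.65 W/m².
Daily total = Q̄ × 24.66 h × 3600 s/h = 189.65 × 24.66 × 3600 / 10⁶ = 16.84 MJ/m².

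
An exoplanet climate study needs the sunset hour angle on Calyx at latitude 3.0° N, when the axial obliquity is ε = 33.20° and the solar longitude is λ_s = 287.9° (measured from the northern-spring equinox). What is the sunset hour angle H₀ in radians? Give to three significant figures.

Solar declination: sin δ = sin ε · sin λ_s = sin 33.20° × sin 287.9° = -0.52106, so δ = -31.403°.
cos H₀ = −tan φ · tan δ = −tan(+3.0°) × tan(-31.403°) = 0.0320, so H₀ = 1.5388 rad = 88.17°.

H₀ = 1.54 rad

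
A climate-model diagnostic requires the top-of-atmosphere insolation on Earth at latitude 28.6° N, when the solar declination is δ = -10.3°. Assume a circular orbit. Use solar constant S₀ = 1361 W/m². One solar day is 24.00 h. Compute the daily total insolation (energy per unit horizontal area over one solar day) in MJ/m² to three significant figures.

27.5 MJ/m²

cos H₀ = −tan(+28.6°) tan(-10.300°) = 0.0991, H₀ = 1.4716 rad.
Bracket: H₀ sin φ sin δ + cos φ cos δ sin H₀ = 1.4716×0.47869×-0.17880 + 0.87798×0.98389×0.99508 = -0.125954 + 0.859586 = 0.733632.
Q̄ = (S₀/π) × [bracket] = (1361/π) × 0.733632 = 317.82 W/m².
Daily total = Q̄ × 24.00 h × 3600 s/h = 317.82 × 24.00 × 3600 / 10⁶ = 27.46 MJ/m².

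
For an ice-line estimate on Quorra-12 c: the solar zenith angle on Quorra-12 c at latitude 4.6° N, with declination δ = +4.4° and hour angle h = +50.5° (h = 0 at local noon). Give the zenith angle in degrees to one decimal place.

θ_z = 50.3°

cos θ_z = sin φ sin δ + cos φ cos δ cos h = 0.006153 + 0.632161 = 0.638314.
θ_z = arccos(0.638314) = 50.3°.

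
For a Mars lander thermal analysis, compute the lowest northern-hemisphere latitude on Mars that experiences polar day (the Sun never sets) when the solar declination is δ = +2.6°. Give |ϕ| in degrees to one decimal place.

|ϕ| = 87.4°

Polar day requires cos h₀ = −tan ϕ tan δ ≤ −1, i.e. tan ϕ tan δ ≥ 1.
The boundary is |tan ϕ| · |tan δ| = 1, so |ϕ| = 90° − |δ| = 90° − 2.6° = 87.4° in the northern hemisphere.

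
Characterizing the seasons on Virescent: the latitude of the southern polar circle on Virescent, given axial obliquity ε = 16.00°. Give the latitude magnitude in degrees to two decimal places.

74.00°

The polar circle is the lowest latitude that experiences at least one full rotation of continuous darkness at the northern-summer solstice; it lies at |ϕ| = 90° − ε = 90° − 16.00° = 74.00°.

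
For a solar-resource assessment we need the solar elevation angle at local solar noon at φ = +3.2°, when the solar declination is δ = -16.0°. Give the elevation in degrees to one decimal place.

70.8°

At local noon the hour angle is zero, so the zenith angle equals |φ − δ| = |+3.2° − (-16.000°)| = 19.200°.
Elevation = 90° − 19.200° = 70.8°.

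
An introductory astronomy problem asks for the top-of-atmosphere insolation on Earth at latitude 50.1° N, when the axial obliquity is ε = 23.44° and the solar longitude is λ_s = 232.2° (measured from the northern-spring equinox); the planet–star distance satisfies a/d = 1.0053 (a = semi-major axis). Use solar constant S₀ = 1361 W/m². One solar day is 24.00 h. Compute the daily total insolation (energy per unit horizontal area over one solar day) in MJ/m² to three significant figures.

Solar declination: sin δ = sin ε · sin λ_s = sin 23.44° × sin 232.2° = -0.31431, so δ = -18.319°.
cos H₀ = −tan(+50.1°) tan(-18.319°) = 0.3960, H₀ = 1.1637 rad.
Bracket: H₀ sin φ sin δ + cos φ cos δ sin H₀ = 1.1637×0.76717×-0.31431 + 0.64145×0.94932×0.91826 = -0.280602 + 0.559166 = 0.278564.
Inverse-square distance factor (a/d)² = 1.0053² = 1.010628.
Q̄ = (S₀/π) × 1.010628 × [bracket] = (1361/π) × 1.010628 × 0.278564 = 121.96 W/m².
Daily total = Q̄ × 24.00 h × 3600 s/h = 121.96 × 24.00 × 3600 / 10⁶ = 10.54 MJ/m².

10.5 MJ/m²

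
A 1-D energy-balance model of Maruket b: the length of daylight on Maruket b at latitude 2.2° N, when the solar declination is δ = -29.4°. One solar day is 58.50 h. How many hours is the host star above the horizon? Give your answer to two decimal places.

28.85 h

cos h₀ = −tan ϕ · tan δ = −tan(+2.2°) × tan(-29.400°) = 0.0216, so h₀ = 1.5491 rad = 88.76°.
Daylight = 2h₀/(2π) × 58.50 h = (1.5491/π) × 58.50 = 28.85 h.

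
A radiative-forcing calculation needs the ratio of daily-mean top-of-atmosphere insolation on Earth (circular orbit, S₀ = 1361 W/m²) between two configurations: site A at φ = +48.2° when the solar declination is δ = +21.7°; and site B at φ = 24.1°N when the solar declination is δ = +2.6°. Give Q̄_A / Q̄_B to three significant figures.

Q̄_A / Q̄_B ≈ 1.18

— Configuration A (φ=+48.2°):
cos H₀ = −tan(+48.2°) tan(+21.700°) = -0.4451, H₀ = 2.0321 rad.
Bracket: H₀ sin φ sin δ + cos φ cos δ sin H₀ = 2.0321×0.74548×0.36975 + 0.66653×0.92913×0.89549 = 0.560131 + 0.554571 = 1.114702.
Q̄ = (S₀/π) × [bracket] = (1361/π) × 1.114702 = 482.91 W/m².
— Configuration B (φ=+24.1°):
cos H₀ = −tan(+24.1°) tan(+2.600°) = -0.0203, H₀ = 1.5911 rad.
Bracket: H₀ sin φ sin δ + cos φ cos δ sin H₀ = 1.5911×0.40833×0.04536 + 0.91283×0.99897×0.99979 = 0.029470 + 0.911698 = 0.941168.
Q̄ = (S₀/π) × [bracket] = (1361/π) × 0.941168 = 407.73 W/m².
Ratio Q̄_A / Q̄_B = 482.91 / 407.73 = 1.184.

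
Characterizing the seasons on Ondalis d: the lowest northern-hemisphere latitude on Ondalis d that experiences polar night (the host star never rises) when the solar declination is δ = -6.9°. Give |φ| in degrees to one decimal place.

Polar night requires cos H₀ = −tan φ tan δ ≥ 1, i.e. tan φ tan δ ≤ −1.
The boundary is |tan φ| · |tan δ| = 1, so |φ| = 90° − |δ| = 90° − 6.9° = 83.1° in the northern hemisphere.

|φ| = 83.1°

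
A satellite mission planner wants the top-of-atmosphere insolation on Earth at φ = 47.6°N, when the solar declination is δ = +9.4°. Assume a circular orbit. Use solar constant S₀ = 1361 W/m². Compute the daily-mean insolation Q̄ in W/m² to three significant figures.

Q̄ ≈ 375 W/m²

cos H₀ = −tan(+47.6°) tan(+9.400°) = -0.1813, H₀ = 1.7531 rad.
Bracket: H₀ sin φ sin δ + cos φ cos δ sin H₀ = 1.7531×0.73846×0.16333 + 0.67430×0.98657×0.98343 = 0.211446 + 0.654221 = 0.865667.
Q̄ = (S₀/π) × [bracket] = (1361/π) × 0.865667 = 375.0 W/m².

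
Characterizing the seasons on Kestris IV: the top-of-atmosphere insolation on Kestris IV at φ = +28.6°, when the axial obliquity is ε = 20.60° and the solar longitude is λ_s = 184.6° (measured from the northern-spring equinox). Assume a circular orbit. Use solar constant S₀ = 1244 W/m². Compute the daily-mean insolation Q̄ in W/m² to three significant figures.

Q̄ ≈ 339 W/m²

Solar declination: sin δ = sin ε · sin λ_s = sin 20.60° × sin 184.6° = -0.02822, so δ = -1.617°.
cos H₀ = −tan(+28.6°) tan(-1.617°) = 0.0154, H₀ = 1.5554 rad.
Bracket: H₀ sin φ sin δ + cos φ cos δ sin H₀ = 1.5554×0.47869×-0.02822 + 0.87798×0.99960×0.99988 = -0.021011 + 0.877523 = 0.856512.
Q̄ = (S₀/π) × [bracket] = (1244/π) × 0.856512 = 339.2 W/m².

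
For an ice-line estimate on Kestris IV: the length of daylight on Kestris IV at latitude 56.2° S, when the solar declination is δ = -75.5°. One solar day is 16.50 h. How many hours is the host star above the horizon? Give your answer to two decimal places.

Sunrise equation: cos h₀ = −tan ϕ · tan δ = -5.7760 ≤ −1, so the host star never sets (polar day) and h₀ = π.
Daylight = 2h₀/(2π) × 16.50 h = (3.1416/π) × 16.50 = 16.50 h.

16.50 h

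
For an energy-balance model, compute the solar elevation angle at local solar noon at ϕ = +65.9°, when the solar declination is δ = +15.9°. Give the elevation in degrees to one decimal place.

At local noon the hour angle is zero, so the zenith angle equals |ϕ − δ| = |+65.9° − (+15.900°)| = 50.000°.
Elevation = 90° − 50.000° = 40.0°.

40.0°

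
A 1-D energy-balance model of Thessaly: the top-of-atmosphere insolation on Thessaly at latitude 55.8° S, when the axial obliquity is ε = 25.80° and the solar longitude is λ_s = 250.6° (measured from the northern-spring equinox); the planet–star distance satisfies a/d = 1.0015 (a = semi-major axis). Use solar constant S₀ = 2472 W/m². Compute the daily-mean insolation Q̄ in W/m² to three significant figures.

Solar declination: sin δ = sin ε · sin λ_s = sin 25.80° × sin 250.6° = -0.41052, so δ = -24.237°.
cos H₀ = −tan(-55.8°) tan(-24.237°) = -0.6625, H₀ = 2.2949 rad.
Bracket: H₀ sin φ sin δ + cos φ cos δ sin H₀ = 2.2949×-0.82708×-0.41052 + 0.56208×0.91185×0.74910 = 0.779194 + 0.383938 = 1.163132.
Inverse-square distance factor (a/d)² = 1.0015² = 1.003002.
Q̄ = (S₀/π) × 1.003002 × [bracket] = (2472/π) × 1.003002 × 1.163132 = 918.0 W/m².

Q̄ ≈ 918 W/m²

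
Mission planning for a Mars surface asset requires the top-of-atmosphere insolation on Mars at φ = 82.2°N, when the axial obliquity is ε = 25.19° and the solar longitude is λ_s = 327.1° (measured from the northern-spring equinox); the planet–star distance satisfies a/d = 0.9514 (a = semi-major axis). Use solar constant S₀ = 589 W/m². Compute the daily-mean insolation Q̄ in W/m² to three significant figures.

Q̄ ≈ 0.00 W/m²

Solar declination: sin δ = sin ε · sin λ_s = sin 25.19° × sin 327.1° = -0.23119, so δ = -13.367°.
cos H₀ = −tan(+82.2°) tan(-13.367°) = 1.7347 ≥ 1 ⇒ polar night, H₀ = 0 and Q̄ = 0.
Inverse-square distance factor (a/d)² = 0.9514² = 0.905162.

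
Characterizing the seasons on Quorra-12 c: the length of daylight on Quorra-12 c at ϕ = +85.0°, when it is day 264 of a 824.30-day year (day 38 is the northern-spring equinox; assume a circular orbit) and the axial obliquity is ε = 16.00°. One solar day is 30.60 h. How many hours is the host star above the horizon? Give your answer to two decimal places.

Solar longitude: L_s = 360° × (264 − 38)/824.30 = 98.702°.
sin δ = sin 16.00° × sin 98.702° = 0.27246, so δ = +15.811°.
Sunrise equation: cos h₀ = −tan ϕ · tan δ = -3.2367 ≤ −1, so the host star never sets (polar day) and h₀ = π.
Daylight = 2h₀/(2π) × 30.60 h = (3.1416/π) × 30.60 = 30.60 h.

30.60 h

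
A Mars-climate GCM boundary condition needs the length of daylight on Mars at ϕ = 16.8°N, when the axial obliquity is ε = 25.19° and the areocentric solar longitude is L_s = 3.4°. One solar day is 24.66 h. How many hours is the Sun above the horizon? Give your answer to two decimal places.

sin δ = sin 25.19° × sin 3.4° = 0.02524, so δ = +1.446°.
cos h₀ = −tan ϕ · tan δ = −tan(+16.8°) × tan(+1.446°) = -0.0076, so h₀ = 1.5784 rad = 90.44°.
Daylight = 2h₀/(2π) × 24.66 h = (1.5784/π) × 24.66 = 12.39 h.

12.39 h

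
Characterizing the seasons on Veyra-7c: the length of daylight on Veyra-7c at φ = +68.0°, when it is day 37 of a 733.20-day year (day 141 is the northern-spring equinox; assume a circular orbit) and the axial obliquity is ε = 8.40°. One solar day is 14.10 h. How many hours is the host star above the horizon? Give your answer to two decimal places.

Solar longitude: λ_s = 360° × (37 − 141)/733.20 = -51.064°, i.e. -51.064° + 360° = 308.936°.
sin δ = sin 8.40° × sin 308.936° = -0.11363, so δ = -6.525°.
cos H₀ = −tan φ · tan δ = −tan(+68.0°) × tan(-6.525°) = 0.2831, so H₀ = 1.2838 rad = 73.56°.
Daylight = 2H₀/(2π) × 14.10 h = (1.2838/π) × 14.10 = 5.76 h.

5.76 h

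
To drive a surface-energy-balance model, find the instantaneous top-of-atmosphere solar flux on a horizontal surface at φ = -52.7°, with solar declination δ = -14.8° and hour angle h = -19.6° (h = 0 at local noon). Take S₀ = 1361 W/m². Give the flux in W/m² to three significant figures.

cos θ_z = sin φ sin δ + cos φ cos δ cos h = 0.203200 + 0.551936 = 0.755136.
Flux = S₀ · cos θ_z = 1361 × 0.755136 = 1028 W/m².

1.03e+03 W/m²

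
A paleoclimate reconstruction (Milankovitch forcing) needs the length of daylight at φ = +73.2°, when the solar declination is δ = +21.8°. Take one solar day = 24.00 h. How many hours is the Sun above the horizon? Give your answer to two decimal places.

24.00 h

Sunrise equation: cos H₀ = −tan φ · tan δ = -1.3248 ≤ −1, so the Sun never sets (polar day) and H₀ = π.
Daylight = 2H₀/(2π) × 24.00 h = (3.1416/π) × 24.00 = 24.00 h.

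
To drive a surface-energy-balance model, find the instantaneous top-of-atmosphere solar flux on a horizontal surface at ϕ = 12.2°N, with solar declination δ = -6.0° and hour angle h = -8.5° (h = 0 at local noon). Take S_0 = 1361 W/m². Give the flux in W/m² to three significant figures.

cos θ_z = sin ϕ sin δ + cos ϕ cos δ cos h = -0.022089 + 0.961384 = 0.939295.
Flux = S_0 · cos θ_z = 1361 × 0.939295 = 1278 W/m².

1.28e+03 W/m²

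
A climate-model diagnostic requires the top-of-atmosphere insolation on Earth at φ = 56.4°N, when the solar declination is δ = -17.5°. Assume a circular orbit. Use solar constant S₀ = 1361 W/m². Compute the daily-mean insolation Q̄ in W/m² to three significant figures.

Q̄ ≈ 84.5 W/m²

cos H₀ = −tan(+56.4°) tan(-17.500°) = 0.4746, H₀ = 1.0763 rad.
Bracket: H₀ sin φ sin δ + cos φ cos δ sin H₀ = 1.0763×0.83292×-0.30071 + 0.55339×0.95372×0.88022 = -0.269578 + 0.464562 = 0.194984.
Q̄ = (S₀/π) × [bracket] = (1361/π) × 0.194984 = 84.47 W/m².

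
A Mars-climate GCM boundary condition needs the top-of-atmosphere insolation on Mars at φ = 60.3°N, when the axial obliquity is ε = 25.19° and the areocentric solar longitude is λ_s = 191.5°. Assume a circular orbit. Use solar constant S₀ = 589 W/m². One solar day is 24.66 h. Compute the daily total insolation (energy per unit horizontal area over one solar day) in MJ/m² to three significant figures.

6.38 MJ/m²

sin δ = sin 25.19° × sin 191.5° = -0.08486, so δ = -4.868°.
cos H₀ = −tan(+60.3°) tan(-4.868°) = 0.1493, H₀ = 1.4209 rad.
Bracket: H₀ sin φ sin δ + cos φ cos δ sin H₀ = 1.4209×0.86863×-0.08486 + 0.49546×0.99639×0.98879 = -0.104737 + 0.488137 = 0.383400.
Q̄ = (S₀/π) × [bracket] = (589/π) × 0.383400 = 71.882 W/m².
Daily total = Q̄ × 24.66 h × 3600 s/h = 71.882 × 24.66 × 3600 / 10⁶ = 6.381 MJ/m².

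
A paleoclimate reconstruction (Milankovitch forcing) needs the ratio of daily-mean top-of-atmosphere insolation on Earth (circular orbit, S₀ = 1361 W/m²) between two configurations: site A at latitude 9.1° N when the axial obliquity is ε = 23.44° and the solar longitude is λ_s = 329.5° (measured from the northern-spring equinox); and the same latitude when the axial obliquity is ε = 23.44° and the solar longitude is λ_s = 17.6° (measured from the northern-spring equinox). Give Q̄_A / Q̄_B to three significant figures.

— Configuration A (φ=+9.1°):
Solar declination: sin δ = sin ε · sin λ_s = sin 23.44° × sin 329.5° = -0.20189, so δ = -11.648°.
cos H₀ = −tan(+9.1°) tan(-11.648°) = 0.0330, H₀ = 1.5378 rad.
Bracket: H₀ sin φ sin δ + cos φ cos δ sin H₀ = 1.5378×0.15816×-0.20189 + 0.98741×0.97941×0.99945 = -0.049103 + 0.966547 = 0.917444.
Q̄ = (S₀/π) × [bracket] = (1361/π) × 0.917444 = 397.45 W/m².
— Configuration B (φ=+9.1°):
Solar declination: sin δ = sin ε · sin λ_s = sin 23.44° × sin 17.6° = 0.12028, so δ = +6.908°.
cos H₀ = −tan(+9.1°) tan(+6.908°) = -0.0194, H₀ = 1.5902 rad.
Bracket: H₀ sin φ sin δ + cos φ cos δ sin H₀ = 1.5902×0.15816×0.12028 + 0.98741×0.99274×0.99981 = 0.030251 + 0.980055 = 1.010306.
Q̄ = (S₀/π) × [bracket] = (1361/π) × 1.010306 = 437.68 W/m².
Ratio Q̄_A / Q̄_B = 397.45 / 437.68 = 0.9081.

Q̄_A / Q̄_B ≈ 0.908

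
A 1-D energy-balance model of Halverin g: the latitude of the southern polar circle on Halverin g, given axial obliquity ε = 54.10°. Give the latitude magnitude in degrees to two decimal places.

35.90°

The polar circle is the lowest latitude that experiences at least one full rotation of continuous darkness at the northern-summer solstice; it lies at |φ| = 90° − ε = 90° − 54.10° = 35.90°.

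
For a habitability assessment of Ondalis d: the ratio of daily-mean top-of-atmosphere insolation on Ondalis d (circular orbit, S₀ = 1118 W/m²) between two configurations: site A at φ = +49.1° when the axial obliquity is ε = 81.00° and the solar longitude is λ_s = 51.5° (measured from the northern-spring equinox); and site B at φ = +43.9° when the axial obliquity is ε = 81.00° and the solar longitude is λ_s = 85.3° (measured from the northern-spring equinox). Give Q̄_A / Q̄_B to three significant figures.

— Configuration A (φ=+49.1°):
Solar declination: sin δ = sin ε · sin λ_s = sin 81.00° × sin 51.5° = 0.77297, so δ = +50.622°.
cos H₀ = −tan(+49.1°) tan(+50.622°) = -1.4065 ≤ −1 ⇒ polar day, H₀ = π.
Bracket: H₀ sin φ sin δ + cos φ cos δ sin H₀ = 3.1416×0.75585×0.77297 + 0.65474×0.63444×0.00000 = 1.835478 + 0.000000 = 1.835478.
Q̄ = (S₀/π) × [bracket] = (1118/π) × 1.835478 = 653.19 W/m².
— Configuration B (φ=+43.9°):
Solar declination: sin δ = sin ε · sin λ_s = sin 81.00° × sin 85.3° = 0.98437, so δ = +79.856°.
cos H₀ = −tan(+43.9°) tan(+79.856°) = -5.3783 ≤ −1 ⇒ polar day, H₀ = π.
Bracket: H₀ sin φ sin δ + cos φ cos δ sin H₀ = 3.1416×0.69340×0.98437 + 0.72055×0.17613×0.00000 = 2.144337 + 0.000000 = 2.144337.
Q̄ = (S₀/π) × [bracket] = (1118/π) × 2.144337 = 763.11 W/m².
Ratio Q̄_A / Q̄_B = 653.19 / 763.11 = 0.8560.

Q̄_A / Q̄_B ≈ 0.856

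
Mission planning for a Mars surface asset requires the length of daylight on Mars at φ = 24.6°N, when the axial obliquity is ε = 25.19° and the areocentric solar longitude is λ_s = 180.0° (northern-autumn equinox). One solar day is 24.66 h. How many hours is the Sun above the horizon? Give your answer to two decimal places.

12.33 h

sin δ = sin 25.19° × sin 180.0° = 0.00000, so δ = +0.000°.
cos H₀ = −tan φ · tan δ = −tan(+24.6°) × tan(+0.000°) = -0.0000, so H₀ = 1.5708 rad = 90.00°.
Daylight = 2H₀/(2π) × 24.66 h = (1.5708/π) × 24.66 = 12.33 h.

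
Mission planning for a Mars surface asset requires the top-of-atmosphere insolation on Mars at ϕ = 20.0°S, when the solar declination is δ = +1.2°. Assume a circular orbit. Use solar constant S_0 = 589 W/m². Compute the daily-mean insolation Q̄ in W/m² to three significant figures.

Q̄ ≈ 174 W/m²

cos h₀ = −tan(-20.0°) tan(+1.200°) = 0.0076, h₀ = 1.5632 rad.
Bracket: h₀ sin ϕ sin δ + cos ϕ cos δ sin h₀ = 1.5632×-0.34202×0.02094 + 0.93969×0.99978×0.99997 = -0.011195 + 0.939455 = 0.928260.
Q̄ = (S_0/π) × [bracket] = (589/π) × 0.928260 = 174.0 W/m².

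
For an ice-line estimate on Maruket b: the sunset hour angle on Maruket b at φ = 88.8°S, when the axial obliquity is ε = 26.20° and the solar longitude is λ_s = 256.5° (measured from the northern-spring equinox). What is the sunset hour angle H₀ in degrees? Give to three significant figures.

H₀ = 180°

Solar declination: sin δ = sin ε · sin λ_s = sin 26.20° × sin 256.5° = -0.42931, so δ = -25.424°.
Sunrise equation: cos H₀ = −tan φ · tan δ = -22.6925 ≤ −1, so the host star never sets (polar day) and H₀ = π.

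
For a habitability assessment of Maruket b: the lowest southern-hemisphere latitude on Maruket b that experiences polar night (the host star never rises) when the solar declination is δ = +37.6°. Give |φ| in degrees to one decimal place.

|φ| = 52.4°

Polar night requires cos H₀ = −tan φ tan δ ≥ 1, i.e. tan φ tan δ ≤ −1.
The boundary is |tan φ| · |tan δ| = 1, so |φ| = 90° − |δ| = 90° − 37.6° = 52.4° in the southern hemisphere.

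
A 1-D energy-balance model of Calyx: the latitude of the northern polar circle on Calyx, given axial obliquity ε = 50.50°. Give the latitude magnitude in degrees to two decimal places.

39.50°

The polar circle is the lowest latitude that experiences at least one full rotation of continuous daylight at the northern-summer solstice; it lies at |ϕ| = 90° − ε = 90° − 50.50° = 39.50°.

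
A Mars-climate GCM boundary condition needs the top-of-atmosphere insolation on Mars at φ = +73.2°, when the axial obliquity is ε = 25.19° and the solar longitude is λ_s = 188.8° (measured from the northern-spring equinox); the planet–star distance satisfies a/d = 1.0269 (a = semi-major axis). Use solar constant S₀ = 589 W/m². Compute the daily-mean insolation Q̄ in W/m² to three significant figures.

Q̄ ≈ 39.0 W/m²

Solar declination: sin δ = sin ε · sin λ_s = sin 25.19° × sin 188.8° = -0.06511, so δ = -3.733°.
cos H₀ = −tan(+73.2°) tan(-3.733°) = 0.2161, H₀ = 1.3530 rad.
Bracket: H₀ sin φ sin δ + cos φ cos δ sin H₀ = 1.3530×0.95732×-0.06511 + 0.28903×0.99788×0.97637 = -0.084334 + 0.281602 = 0.197268.
Inverse-square distance factor (a/d)² = 1.0269² = 1.054524.
Q̄ = (S₀/π) × 1.054524 × [bracket] = (589/π) × 1.054524 × 0.197268 = 39.00 W/m².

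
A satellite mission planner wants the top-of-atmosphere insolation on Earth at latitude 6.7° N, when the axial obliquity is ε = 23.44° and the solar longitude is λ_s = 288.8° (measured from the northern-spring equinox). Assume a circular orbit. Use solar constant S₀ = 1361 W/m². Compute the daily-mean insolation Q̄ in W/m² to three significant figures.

Solar declination: sin δ = sin ε · sin λ_s = sin 23.44° × sin 288.8° = -0.37657, so δ = -22.121°.
cos H₀ = −tan(+6.7°) tan(-22.121°) = 0.0478, H₀ = 1.5230 rad.
Bracket: H₀ sin φ sin δ + cos φ cos δ sin H₀ = 1.5230×0.11667×-0.37657 + 0.99317×0.92639×0.99886 = -0.066912 + 0.919014 = 0.852102.
Q̄ = (S₀/π) × [bracket] = (1361/π) × 0.852102 = 369.1 W/m².

Q̄ ≈ 369 W/m²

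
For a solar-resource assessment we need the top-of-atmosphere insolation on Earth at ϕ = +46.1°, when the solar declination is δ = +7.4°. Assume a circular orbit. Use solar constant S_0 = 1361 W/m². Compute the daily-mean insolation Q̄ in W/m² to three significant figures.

cos h₀ = −tan(+46.1°) tan(+7.400°) = -0.1350, h₀ = 1.7062 rad.
Bracket: h₀ sin ϕ sin δ + cos ϕ cos δ sin h₀ = 1.7062×0.72055×0.12880 + 0.69340×0.99167×0.99085 = 0.158347 + 0.681332 = 0.839679.
Q̄ = (S_0/π) × [bracket] = (1361/π) × 0.839679 = 363.8 W/m².

Q̄ ≈ 364 W/m²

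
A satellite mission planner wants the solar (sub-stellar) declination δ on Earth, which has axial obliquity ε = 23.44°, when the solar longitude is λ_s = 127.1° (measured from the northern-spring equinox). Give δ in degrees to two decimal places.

sin δ = sin ε · sin λ_s = sin 23.44° × sin 127.1° = 0.317270.
δ = arcsin(0.317270) = +18.50°.

δ = +18.50°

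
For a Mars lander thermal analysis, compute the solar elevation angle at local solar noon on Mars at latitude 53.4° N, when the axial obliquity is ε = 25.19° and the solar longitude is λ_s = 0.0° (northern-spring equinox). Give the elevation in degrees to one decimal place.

36.6°

Solar declination: sin δ = sin ε · sin λ_s = sin 25.19° × sin 0.0° = 0.00000, so δ = +0.000°.
At local noon the hour angle is zero, so the zenith angle equals |φ − δ| = |+53.4° − (+0.000°)| = 53.400°.
Elevation = 90° − 53.400° = 36.6°.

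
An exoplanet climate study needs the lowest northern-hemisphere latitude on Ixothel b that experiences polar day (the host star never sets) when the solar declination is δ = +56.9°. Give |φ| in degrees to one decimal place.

Polar day requires cos H₀ = −tan φ tan δ ≤ −1, i.e. tan φ tan δ ≥ 1.
The boundary is |tan φ| · |tan δ| = 1, so |φ| = 90° − |δ| = 90° − 56.9° = 33.1° in the northern hemisphere.

|φ| = 33.1°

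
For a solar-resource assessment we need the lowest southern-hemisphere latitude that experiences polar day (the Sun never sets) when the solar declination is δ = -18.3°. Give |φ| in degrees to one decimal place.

|φ| = 71.7°

Polar day requires cos H₀ = −tan φ tan δ ≤ −1, i.e. tan φ tan δ ≥ 1.
The boundary is |tan φ| · |tan δ| = 1, so |φ| = 90° − |δ| = 90° − 18.3° = 71.7° in the southern hemisphere.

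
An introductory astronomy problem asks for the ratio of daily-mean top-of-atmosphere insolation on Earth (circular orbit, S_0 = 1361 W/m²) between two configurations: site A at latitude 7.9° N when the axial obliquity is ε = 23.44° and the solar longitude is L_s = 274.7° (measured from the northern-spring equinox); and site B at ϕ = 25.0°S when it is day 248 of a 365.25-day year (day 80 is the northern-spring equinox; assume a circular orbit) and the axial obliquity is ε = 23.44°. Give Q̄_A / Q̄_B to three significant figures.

Q̄_A / Q̄_B ≈ 0.986

— Configuration A (ϕ=+7.9°):
Solar declination: sin δ = sin ε · sin L_s = sin 23.44° × sin 274.7° = -0.39645, so δ = -23.356°.
cos h₀ = −tan(+7.9°) tan(-23.356°) = 0.0599, h₀ = 1.5108 rad.
Bracket: h₀ sin ϕ sin δ + cos ϕ cos δ sin h₀ = 1.5108×0.13744×-0.39645 + 0.99051×0.91806×0.99820 = -0.082321 + 0.907711 = 0.825390.
Q̄ = (S_0/π) × [bracket] = (1361/π) × 0.825390 = 357.58 W/m².
— Configuration B (ϕ=-25.0°):
Solar longitude: L_s = 360° × (248 − 80)/365.25 = 165.585°.
sin δ = sin 23.44° × sin 165.585° = 0.09903, so δ = +5.683°.
cos h₀ = −tan(-25.0°) tan(+5.683°) = 0.0464, h₀ = 1.5244 rad.
Bracket: h₀ sin ϕ sin δ + cos ϕ cos δ sin h₀ = 1.5244×-0.42262×0.09903 + 0.90631×0.99508×0.99892 = -0.063799 + 0.900877 = 0.837078.
Q̄ = (S_0/π) × [bracket] = (1361/π) × 0.837078 = 362.64 W/m².
Ratio Q̄_A / Q̄_B = 357.58 / 362.64 = 0.9860.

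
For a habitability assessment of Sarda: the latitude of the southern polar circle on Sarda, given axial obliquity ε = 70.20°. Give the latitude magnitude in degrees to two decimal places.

The polar circle is the lowest latitude that experiences at least one full rotation of continuous darkness at the northern-summer solstice; it lies at |φ| = 90° − ε = 90° − 70.20° = 19.80°.

19.80°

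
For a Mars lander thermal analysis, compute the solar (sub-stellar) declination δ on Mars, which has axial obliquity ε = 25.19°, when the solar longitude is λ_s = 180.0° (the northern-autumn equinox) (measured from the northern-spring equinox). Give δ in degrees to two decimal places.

sin δ = sin ε · sin λ_s = sin 25.19° × sin 180.0° = 0.000000.
δ = arcsin(0.000000) = +0.00°.

δ = +0.00°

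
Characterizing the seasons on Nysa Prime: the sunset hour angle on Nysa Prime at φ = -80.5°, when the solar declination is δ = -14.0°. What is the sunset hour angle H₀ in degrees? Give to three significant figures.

H₀ = 180°

Sunrise equation: cos H₀ = −tan φ · tan δ = -1.4899 ≤ −1, so the host star never sets (polar day) and H₀ = π.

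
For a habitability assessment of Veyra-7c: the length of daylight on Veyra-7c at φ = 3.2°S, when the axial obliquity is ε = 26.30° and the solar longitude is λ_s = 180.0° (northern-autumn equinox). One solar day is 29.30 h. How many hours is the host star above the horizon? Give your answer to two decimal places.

Solar declination: sin δ = sin ε · sin λ_s = sin 26.30° × sin 180.0° = 0.00000, so δ = +0.000°.
cos H₀ = −tan φ · tan δ = −tan(-3.2°) × tan(+0.000°) = 0.0000, so H₀ = 1.5708 rad = 90.00°.
Daylight = 2H₀/(2π) × 29.30 h = (1.5708/π) × 29.30 = 14.65 h.

14.65 h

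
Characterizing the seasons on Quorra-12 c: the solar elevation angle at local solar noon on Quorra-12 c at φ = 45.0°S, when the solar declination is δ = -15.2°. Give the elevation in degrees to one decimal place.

At local noon the hour angle is zero, so the zenith angle equals |φ − δ| = |-45.0° − (-15.200°)| = 29.800°.
Elevation = 90° − 29.800° = 60.2°.

60.2°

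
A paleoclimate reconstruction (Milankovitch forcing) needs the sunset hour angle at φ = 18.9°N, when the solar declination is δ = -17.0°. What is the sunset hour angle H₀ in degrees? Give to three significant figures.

cos H₀ = −tan φ · tan δ = −tan(+18.9°) × tan(-17.000°) = 0.1047, so H₀ = 1.4659 rad = 83.99°.

H₀ = 84.0°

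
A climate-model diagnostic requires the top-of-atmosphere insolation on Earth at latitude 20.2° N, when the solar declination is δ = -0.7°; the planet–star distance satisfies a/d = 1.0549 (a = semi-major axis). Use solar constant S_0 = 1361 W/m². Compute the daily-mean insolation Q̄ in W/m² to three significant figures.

Q̄ ≈ 449 W/m²

cos h₀ = −tan(+20.2°) tan(-0.700°) = 0.0045, h₀ = 1.5663 rad.
Bracket: h₀ sin ϕ sin δ + cos ϕ cos δ sin h₀ = 1.5663×0.34530×-0.01222 + 0.93849×0.99993×0.99999 = -0.006609 + 0.938415 = 0.931806.
Inverse-square distance factor (a/d)² = 1.0549² = 1.112814.
Q̄ = (S_0/π) × 1.112814 × [bracket] = (1361/π) × 1.112814 × 0.931806 = 449.2 W/m².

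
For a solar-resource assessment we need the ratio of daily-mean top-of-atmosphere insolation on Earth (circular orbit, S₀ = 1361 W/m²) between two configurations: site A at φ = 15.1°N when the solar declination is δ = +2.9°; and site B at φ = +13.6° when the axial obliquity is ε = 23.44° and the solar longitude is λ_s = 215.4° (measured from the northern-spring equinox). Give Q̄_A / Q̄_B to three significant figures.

Q̄_A / Q̄_B ≈ 1.14

— Configuration A (φ=+15.1°):
cos H₀ = −tan(+15.1°) tan(+2.900°) = -0.0137, H₀ = 1.5845 rad.
Bracket: H₀ sin φ sin δ + cos φ cos δ sin H₀ = 1.5845×0.26050×0.05059 + 0.96547×0.99872×0.99991 = 0.020882 + 0.964147 = 0.985029.
Q̄ = (S₀/π) × [bracket] = (1361/π) × 0.985029 = 426.73 W/m².
— Configuration B (φ=+13.6°):
Solar declination: sin δ = sin ε · sin λ_s = sin 23.44° × sin 215.4° = -0.23043, so δ = -13.322°.
cos H₀ = −tan(+13.6°) tan(-13.322°) = 0.0573, H₀ = 1.5135 rad.
Bracket: H₀ sin φ sin δ + cos φ cos δ sin H₀ = 1.5135×0.23514×-0.23043 + 0.97196×0.97309×0.99836 = -0.082006 + 0.944253 = 0.862247.
Q̄ = (S₀/π) × [bracket] = (1361/π) × 0.862247 = 373.54 W/m².
Ratio Q̄_A / Q̄_B = 426.73 / 373.54 = 1.142.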